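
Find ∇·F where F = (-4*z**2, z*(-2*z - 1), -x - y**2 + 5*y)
0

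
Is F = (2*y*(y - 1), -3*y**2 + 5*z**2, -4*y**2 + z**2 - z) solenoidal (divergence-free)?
No, ∇·F = -6*y + 2*z - 1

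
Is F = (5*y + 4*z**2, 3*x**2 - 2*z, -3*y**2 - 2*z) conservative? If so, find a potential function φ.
No, ∇×F = (2 - 6*y, 8*z, 6*x - 5) ≠ 0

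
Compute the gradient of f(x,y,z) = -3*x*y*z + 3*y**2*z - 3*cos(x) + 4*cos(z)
(-3*y*z + 3*sin(x), 3*z*(-x + 2*y), -3*x*y + 3*y**2 - 4*sin(z))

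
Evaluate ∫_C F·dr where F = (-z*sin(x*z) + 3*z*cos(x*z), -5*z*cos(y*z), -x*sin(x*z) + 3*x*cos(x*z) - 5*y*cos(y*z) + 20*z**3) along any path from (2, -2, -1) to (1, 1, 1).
-2*sin(1) - cos(2) + cos(1) + 8*sin(2)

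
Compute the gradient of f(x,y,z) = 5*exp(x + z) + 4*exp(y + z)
(5*exp(x + z), 4*exp(y + z), 5*exp(x + z) + 4*exp(y + z))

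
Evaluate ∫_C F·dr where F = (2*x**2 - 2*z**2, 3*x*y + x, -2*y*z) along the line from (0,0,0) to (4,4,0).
344/3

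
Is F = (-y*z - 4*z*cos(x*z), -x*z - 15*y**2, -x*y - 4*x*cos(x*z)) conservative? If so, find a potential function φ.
Yes, F is conservative. φ = -x*y*z - 5*y**3 - 4*sin(x*z)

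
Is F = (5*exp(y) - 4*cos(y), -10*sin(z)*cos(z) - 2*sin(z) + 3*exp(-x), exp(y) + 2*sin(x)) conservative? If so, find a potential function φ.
No, ∇×F = (exp(y) + 2*cos(z) + 10*cos(2*z), -2*cos(x), -5*exp(y) - 4*sin(y) - 3*exp(-x)) ≠ 0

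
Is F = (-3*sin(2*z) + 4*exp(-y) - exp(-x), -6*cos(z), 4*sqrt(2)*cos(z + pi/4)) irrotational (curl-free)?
No, ∇×F = (-6*sin(z), -6*cos(2*z), 4*exp(-y))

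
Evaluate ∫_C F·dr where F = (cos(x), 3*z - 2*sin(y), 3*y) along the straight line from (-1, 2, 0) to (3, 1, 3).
sin(3) - 2*cos(2) + sin(1) + 2*cos(1) + 9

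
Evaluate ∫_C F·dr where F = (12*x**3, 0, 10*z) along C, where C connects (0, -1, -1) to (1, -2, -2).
18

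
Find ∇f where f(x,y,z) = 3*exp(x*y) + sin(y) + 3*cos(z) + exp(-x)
(3*y*exp(x*y) - exp(-x), 3*x*exp(x*y) + cos(y), -3*sin(z))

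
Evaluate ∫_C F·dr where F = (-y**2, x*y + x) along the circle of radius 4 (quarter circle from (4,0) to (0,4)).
4*pi + 64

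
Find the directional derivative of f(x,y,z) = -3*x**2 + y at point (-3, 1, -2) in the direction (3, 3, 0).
19*sqrt(2)/2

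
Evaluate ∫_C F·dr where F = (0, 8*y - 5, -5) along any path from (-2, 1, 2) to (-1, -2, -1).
42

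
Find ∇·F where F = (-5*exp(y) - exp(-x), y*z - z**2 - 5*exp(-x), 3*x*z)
3*x + z + exp(-x)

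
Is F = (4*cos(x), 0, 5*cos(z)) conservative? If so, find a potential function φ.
Yes, F is conservative. φ = 4*sin(x) + 5*sin(z)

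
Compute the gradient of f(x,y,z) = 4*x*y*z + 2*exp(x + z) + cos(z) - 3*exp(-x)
(4*y*z + 2*exp(x + z) + 3*exp(-x), 4*x*z, 4*x*y + 2*exp(x + z) - sin(z))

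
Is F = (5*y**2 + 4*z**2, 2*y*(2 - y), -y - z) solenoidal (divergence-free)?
No, ∇·F = 3 - 4*y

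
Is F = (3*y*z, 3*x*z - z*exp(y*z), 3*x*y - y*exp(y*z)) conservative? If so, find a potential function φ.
Yes, F is conservative. φ = 3*x*y*z - exp(y*z)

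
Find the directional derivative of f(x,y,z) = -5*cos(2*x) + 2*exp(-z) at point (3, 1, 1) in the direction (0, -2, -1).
2*sqrt(5)*exp(-1)/5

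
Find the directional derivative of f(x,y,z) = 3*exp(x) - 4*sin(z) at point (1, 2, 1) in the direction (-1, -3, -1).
sqrt(11)*(-3*E + 4*cos(1))/11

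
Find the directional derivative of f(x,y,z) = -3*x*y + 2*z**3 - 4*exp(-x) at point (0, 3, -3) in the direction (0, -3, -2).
-108*sqrt(13)/13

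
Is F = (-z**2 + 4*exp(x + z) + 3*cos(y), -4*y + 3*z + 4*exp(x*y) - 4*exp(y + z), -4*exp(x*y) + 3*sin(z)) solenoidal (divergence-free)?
No, ∇·F = 4*x*exp(x*y) + 4*exp(x + z) - 4*exp(y + z) + 3*cos(z) - 4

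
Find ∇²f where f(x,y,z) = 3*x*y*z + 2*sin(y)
-2*sin(y)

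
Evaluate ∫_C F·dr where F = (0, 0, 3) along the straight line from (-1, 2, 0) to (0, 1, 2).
6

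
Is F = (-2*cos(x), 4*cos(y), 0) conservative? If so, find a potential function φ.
Yes, F is conservative. φ = -2*sin(x) + 4*sin(y)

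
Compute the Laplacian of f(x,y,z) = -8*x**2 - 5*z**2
-26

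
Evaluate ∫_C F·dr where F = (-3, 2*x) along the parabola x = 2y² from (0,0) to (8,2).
-40/3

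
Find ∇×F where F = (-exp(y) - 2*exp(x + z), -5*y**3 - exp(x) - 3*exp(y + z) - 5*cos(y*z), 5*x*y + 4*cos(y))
(5*x - 5*y*sin(y*z) + 3*exp(y + z) - 4*sin(y), -5*y - 2*exp(x + z), -exp(x) + exp(y))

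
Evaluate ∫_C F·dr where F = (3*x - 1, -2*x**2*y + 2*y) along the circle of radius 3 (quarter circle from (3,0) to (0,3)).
-42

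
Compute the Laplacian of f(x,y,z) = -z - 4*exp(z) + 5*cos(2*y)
-4*exp(z) - 20*cos(2*y)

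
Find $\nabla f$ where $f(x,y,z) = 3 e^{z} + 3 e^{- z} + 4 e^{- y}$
(0, -4*exp(-y), 6*sinh(z))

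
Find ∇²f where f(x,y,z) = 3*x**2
6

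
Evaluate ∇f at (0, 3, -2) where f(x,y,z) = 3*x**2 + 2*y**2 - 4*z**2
(0, 12, 16)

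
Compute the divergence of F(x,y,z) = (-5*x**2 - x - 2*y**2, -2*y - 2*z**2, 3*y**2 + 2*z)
-10*x - 1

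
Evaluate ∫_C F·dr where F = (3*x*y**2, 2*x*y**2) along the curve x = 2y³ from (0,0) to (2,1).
31/6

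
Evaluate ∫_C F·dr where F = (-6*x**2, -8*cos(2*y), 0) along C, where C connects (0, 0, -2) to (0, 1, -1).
-4*sin(2)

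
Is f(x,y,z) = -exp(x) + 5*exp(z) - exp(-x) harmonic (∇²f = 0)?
No, ∇²f = -exp(x) + 5*exp(z) - exp(-x)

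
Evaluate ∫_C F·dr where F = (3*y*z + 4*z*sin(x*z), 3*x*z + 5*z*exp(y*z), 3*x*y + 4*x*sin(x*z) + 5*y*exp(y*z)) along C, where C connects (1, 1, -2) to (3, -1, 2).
-12 - 4*cos(6) + 4*cos(2)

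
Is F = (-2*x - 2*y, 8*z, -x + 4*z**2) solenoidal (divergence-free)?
No, ∇·F = 8*z - 2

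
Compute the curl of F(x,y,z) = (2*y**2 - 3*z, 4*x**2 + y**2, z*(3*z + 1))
(0, -3, 8*x - 4*y)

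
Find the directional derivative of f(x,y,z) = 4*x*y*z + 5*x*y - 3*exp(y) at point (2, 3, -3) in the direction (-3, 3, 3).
sqrt(3)*(31/3 - exp(3))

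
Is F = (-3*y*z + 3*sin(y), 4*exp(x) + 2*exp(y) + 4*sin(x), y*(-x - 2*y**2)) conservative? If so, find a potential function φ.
No, ∇×F = (-x - 6*y**2, -2*y, 3*z + 4*exp(x) + 4*cos(x) - 3*cos(y)) ≠ 0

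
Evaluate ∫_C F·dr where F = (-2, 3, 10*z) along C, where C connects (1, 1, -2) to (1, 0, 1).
-18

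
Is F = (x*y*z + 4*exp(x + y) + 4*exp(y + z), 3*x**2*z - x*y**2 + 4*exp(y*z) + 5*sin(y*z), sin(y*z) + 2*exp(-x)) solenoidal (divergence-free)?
No, ∇·F = -2*x*y + y*z + y*cos(y*z) + 4*z*exp(y*z) + 5*z*cos(y*z) + 4*exp(x + y)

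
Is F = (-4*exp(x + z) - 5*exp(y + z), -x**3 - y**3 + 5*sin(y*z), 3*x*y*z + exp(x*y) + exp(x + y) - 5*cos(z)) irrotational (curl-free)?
No, ∇×F = (3*x*z + x*exp(x*y) - 5*y*cos(y*z) + exp(x + y), -3*y*z - y*exp(x*y) - exp(x + y) - 4*exp(x + z) - 5*exp(y + z), -3*x**2 + 5*exp(y + z))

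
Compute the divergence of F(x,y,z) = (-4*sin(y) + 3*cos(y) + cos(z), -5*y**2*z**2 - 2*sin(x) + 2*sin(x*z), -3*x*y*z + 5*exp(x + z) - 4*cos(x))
-3*x*y - 10*y*z**2 + 5*exp(x + z)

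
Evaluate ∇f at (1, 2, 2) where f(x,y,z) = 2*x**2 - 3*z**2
(4, 0, -12)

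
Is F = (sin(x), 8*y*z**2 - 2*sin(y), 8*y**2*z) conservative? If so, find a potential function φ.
Yes, F is conservative. φ = 4*y**2*z**2 - cos(x) + 2*cos(y)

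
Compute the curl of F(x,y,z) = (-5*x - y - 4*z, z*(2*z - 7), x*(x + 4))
(7 - 4*z, -2*x - 8, 1)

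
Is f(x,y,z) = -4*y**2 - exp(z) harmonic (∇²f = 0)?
No, ∇²f = -exp(z) - 8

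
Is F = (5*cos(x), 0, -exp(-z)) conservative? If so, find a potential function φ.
Yes, F is conservative. φ = 5*sin(x) + exp(-z)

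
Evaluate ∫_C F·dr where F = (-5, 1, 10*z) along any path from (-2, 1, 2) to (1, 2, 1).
-29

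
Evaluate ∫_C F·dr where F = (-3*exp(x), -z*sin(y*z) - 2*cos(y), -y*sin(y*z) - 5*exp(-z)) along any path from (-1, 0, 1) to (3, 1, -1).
-3*exp(3) - 2*sin(1) - 1 - 2*exp(-1) + cos(1) + 5*E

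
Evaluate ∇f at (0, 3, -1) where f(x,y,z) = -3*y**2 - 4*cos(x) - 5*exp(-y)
(0, -18 + 5*exp(-3), 0)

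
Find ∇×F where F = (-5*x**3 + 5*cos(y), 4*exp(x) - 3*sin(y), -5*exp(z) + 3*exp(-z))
(0, 0, 4*exp(x) + 5*sin(y))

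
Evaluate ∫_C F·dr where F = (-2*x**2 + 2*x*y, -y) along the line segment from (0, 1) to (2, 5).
-8/3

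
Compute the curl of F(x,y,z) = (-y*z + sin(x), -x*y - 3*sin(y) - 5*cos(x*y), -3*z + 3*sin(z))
(0, -y, 5*y*sin(x*y) - y + z)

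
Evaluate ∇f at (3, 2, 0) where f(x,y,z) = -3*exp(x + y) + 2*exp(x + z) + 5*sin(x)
(-3*exp(5) + 5*cos(3) + 2*exp(3), -3*exp(5), 2*exp(3))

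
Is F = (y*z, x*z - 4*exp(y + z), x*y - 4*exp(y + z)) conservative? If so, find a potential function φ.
Yes, F is conservative. φ = x*y*z - 4*exp(y + z)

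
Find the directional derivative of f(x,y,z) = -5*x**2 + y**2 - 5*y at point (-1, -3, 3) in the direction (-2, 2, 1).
-14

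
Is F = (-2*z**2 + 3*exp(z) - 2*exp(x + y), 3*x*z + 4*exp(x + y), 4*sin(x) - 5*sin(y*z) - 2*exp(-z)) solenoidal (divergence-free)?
No, ∇·F = -5*y*cos(y*z) + 2*exp(x + y) + 2*exp(-z)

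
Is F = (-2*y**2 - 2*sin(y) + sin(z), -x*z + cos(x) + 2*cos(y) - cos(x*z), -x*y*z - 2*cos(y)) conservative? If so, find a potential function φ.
No, ∇×F = (-x*z - x*sin(x*z) + x + 2*sin(y), y*z + cos(z), 4*y + z*sin(x*z) - z - sin(x) + 2*cos(y)) ≠ 0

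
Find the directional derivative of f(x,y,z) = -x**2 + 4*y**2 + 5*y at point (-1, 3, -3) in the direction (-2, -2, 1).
-62/3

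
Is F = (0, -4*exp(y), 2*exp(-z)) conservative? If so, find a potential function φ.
Yes, F is conservative. φ = -4*exp(y) - 2*exp(-z)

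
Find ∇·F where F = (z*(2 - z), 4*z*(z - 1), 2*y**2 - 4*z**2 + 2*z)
2 - 8*z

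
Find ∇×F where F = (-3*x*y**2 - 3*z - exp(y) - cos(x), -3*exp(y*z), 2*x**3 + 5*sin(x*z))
(3*y*exp(y*z), -6*x**2 - 5*z*cos(x*z) - 3, 6*x*y + exp(y))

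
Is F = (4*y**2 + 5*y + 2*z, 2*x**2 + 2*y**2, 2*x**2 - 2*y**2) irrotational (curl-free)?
No, ∇×F = (-4*y, 2 - 4*x, 4*x - 8*y - 5)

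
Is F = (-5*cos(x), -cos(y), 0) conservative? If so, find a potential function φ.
Yes, F is conservative. φ = -5*sin(x) - sin(y)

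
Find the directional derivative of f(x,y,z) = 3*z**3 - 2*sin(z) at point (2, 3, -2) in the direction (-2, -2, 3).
6*sqrt(17)*(18 - cos(2))/17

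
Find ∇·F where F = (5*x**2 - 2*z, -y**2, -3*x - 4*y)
10*x - 2*y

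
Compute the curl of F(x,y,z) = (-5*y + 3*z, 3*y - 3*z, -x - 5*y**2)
(3 - 10*y, 4, 5)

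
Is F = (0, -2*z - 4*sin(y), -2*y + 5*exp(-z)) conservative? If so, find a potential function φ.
Yes, F is conservative. φ = -2*y*z + 4*cos(y) - 5*exp(-z)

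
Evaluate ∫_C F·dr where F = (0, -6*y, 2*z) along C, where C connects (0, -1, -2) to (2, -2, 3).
-4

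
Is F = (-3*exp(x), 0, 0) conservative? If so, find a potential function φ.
Yes, F is conservative. φ = -3*exp(x)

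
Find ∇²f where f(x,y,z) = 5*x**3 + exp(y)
30*x + exp(y)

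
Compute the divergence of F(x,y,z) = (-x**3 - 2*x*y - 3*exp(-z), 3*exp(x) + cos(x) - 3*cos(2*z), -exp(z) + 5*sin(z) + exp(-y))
-3*x**2 - 2*y - exp(z) + 5*cos(z)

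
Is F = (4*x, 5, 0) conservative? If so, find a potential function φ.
Yes, F is conservative. φ = 2*x**2 + 5*y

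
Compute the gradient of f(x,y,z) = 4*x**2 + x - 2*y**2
(8*x + 1, -4*y, 0)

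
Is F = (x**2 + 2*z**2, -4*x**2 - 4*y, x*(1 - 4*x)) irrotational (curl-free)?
No, ∇×F = (0, 8*x + 4*z - 1, -8*x)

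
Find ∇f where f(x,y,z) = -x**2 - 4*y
(-2*x, -4, 0)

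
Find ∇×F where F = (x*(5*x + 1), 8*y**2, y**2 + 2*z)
(2*y, 0, 0)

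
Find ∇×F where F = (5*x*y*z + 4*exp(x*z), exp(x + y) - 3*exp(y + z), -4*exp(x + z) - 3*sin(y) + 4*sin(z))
(3*exp(y + z) - 3*cos(y), 5*x*y + 4*x*exp(x*z) + 4*exp(x + z), -5*x*z + exp(x + y))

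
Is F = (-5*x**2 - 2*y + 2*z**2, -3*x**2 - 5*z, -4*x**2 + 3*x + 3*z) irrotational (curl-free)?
No, ∇×F = (5, 8*x + 4*z - 3, 2 - 6*x)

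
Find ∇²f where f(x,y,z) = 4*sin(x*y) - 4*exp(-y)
-4*x**2*sin(x*y) - 4*y**2*sin(x*y) - 4*exp(-y)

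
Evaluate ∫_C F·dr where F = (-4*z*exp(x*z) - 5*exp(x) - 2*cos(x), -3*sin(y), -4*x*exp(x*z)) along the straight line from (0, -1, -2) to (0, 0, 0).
3 - 3*cos(1)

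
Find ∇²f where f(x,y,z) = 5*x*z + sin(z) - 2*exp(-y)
-sin(z) - 2*exp(-y)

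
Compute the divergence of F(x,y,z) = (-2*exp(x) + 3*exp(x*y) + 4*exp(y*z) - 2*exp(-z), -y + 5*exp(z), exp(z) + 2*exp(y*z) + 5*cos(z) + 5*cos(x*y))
3*y*exp(x*y) + 2*y*exp(y*z) - 2*exp(x) + exp(z) - 5*sin(z) - 1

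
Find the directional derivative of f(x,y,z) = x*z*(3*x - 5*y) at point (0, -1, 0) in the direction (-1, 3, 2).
0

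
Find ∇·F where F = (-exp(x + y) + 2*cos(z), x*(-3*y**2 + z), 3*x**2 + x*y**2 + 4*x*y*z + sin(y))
-2*x*y - exp(x + y)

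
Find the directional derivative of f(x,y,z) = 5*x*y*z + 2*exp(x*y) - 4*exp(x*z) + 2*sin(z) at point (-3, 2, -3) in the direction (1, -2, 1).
sqrt(6)*(-75*exp(6) + exp(6)*cos(3) + 8 + 12*exp(15))*exp(-6)/3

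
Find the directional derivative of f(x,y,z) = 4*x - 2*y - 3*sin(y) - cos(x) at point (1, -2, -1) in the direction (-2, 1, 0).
-sqrt(5)*(3*cos(2) + 2*sin(1) + 10)/5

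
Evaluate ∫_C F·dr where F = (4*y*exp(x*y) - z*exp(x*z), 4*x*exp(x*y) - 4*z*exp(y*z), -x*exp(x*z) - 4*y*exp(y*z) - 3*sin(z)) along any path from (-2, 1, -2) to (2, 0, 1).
-exp(2) - 3*cos(2) + 3*cos(1) + exp(4)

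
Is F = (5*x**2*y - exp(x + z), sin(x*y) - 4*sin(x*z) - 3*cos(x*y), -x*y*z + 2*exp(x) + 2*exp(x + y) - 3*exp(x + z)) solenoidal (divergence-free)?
No, ∇·F = 9*x*y + 3*x*sin(x*y) + x*cos(x*y) - 4*exp(x + z)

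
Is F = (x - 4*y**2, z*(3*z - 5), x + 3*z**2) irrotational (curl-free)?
No, ∇×F = (5 - 6*z, -1, 8*y)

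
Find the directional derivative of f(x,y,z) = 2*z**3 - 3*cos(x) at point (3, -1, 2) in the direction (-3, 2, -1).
-3*sqrt(14)*(3*sin(3) + 8)/14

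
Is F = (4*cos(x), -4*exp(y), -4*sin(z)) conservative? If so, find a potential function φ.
Yes, F is conservative. φ = -4*exp(y) + 4*sin(x) + 4*cos(z)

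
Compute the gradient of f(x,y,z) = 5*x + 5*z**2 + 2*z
(5, 0, 10*z + 2)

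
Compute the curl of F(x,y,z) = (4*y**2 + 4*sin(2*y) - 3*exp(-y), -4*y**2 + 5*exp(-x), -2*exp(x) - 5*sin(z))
(0, 2*exp(x), -8*y - 8*cos(2*y) - 3*exp(-y) - 5*exp(-x))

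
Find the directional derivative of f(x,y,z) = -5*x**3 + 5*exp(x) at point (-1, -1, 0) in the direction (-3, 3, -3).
sqrt(3)*(-5/3 + 5*E)*exp(-1)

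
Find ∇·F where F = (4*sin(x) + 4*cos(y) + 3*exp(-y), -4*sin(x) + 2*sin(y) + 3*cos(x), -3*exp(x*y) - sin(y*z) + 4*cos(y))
-y*cos(y*z) + 4*cos(x) + 2*cos(y)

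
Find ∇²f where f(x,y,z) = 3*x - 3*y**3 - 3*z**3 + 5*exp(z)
-18*y - 18*z + 5*exp(z)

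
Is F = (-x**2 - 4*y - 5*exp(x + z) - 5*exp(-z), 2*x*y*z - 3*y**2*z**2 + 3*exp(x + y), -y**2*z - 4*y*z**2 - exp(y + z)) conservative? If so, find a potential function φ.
No, ∇×F = (-2*x*y + 6*y**2*z - 2*y*z - 4*z**2 - exp(y + z), 5*(1 - exp(x + 2*z))*exp(-z), 2*y*z + 3*exp(x + y) + 4) ≠ 0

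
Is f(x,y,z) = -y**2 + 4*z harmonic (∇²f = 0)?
No, ∇²f = -2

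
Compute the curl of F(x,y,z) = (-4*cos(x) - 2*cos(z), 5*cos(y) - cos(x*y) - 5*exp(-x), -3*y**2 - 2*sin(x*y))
(-2*x*cos(x*y) - 6*y, 2*y*cos(x*y) + 2*sin(z), y*sin(x*y) + 5*exp(-x))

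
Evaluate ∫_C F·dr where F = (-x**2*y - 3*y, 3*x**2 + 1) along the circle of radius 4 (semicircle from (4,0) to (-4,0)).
56*pi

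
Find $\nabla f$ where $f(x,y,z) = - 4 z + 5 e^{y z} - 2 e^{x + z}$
(-2*exp(x + z), 5*z*exp(y*z), 5*y*exp(y*z) - 2*exp(x + z) - 4)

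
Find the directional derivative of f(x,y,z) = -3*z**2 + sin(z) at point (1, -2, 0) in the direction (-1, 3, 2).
sqrt(14)/7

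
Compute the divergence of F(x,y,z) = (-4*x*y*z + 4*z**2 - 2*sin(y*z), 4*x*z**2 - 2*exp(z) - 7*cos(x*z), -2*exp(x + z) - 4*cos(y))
-4*y*z - 2*exp(x + z)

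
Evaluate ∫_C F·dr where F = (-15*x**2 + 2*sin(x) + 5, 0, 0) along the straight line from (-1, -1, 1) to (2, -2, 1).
-30 - 2*cos(2) + 2*cos(1)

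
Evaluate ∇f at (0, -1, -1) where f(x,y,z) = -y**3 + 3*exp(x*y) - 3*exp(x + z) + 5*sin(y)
(-3 - 3*exp(-1), -3 + 5*cos(1), -3*exp(-1))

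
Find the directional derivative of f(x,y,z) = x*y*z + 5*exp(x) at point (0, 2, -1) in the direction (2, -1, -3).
3*sqrt(14)/7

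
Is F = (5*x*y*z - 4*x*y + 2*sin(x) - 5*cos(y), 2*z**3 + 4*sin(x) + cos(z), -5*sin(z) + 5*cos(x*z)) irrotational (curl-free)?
No, ∇×F = (-6*z**2 + sin(z), 5*x*y + 5*z*sin(x*z), -5*x*z + 4*x - 5*sin(y) + 4*cos(x))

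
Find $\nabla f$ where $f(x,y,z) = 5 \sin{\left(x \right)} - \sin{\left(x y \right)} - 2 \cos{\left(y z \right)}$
(-y*cos(x*y) + 5*cos(x), -x*cos(x*y) + 2*z*sin(y*z), 2*y*sin(y*z))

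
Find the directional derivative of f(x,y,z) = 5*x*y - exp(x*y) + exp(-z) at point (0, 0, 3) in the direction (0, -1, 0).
0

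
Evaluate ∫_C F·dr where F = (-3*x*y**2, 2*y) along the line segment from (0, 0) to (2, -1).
-2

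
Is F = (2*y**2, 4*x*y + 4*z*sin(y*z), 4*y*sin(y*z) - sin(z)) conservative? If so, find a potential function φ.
Yes, F is conservative. φ = 2*x*y**2 + cos(z) - 4*cos(y*z)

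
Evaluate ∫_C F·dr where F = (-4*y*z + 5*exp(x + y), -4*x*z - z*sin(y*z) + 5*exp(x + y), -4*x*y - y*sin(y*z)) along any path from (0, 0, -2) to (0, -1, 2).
-6 + cos(2) + 5*exp(-1)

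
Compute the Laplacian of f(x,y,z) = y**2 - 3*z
2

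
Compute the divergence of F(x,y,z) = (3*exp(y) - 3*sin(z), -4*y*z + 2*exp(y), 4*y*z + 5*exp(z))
4*y - 4*z + 2*exp(y) + 5*exp(z)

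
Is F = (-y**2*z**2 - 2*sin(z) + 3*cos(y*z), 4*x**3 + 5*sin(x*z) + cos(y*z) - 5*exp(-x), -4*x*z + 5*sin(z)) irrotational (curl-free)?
No, ∇×F = (-5*x*cos(x*z) + y*sin(y*z), -2*y**2*z - 3*y*sin(y*z) + 4*z - 2*cos(z), 12*x**2 + 2*y*z**2 + 3*z*sin(y*z) + 5*z*cos(x*z) + 5*exp(-x))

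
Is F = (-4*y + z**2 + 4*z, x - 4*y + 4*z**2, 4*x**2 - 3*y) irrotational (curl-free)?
No, ∇×F = (-8*z - 3, -8*x + 2*z + 4, 5)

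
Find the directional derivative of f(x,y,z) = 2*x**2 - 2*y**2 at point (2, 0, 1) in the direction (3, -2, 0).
24*sqrt(13)/13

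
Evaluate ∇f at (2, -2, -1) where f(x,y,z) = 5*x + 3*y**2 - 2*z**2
(5, -12, 4)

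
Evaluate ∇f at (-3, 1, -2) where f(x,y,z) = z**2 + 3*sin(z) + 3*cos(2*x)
(6*sin(6), 0, -4 + 3*cos(2))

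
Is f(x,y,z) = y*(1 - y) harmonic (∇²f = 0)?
No, ∇²f = -2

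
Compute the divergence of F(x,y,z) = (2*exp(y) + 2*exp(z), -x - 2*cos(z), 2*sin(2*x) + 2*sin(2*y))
0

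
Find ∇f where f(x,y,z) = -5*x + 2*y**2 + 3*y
(-5, 4*y + 3, 0)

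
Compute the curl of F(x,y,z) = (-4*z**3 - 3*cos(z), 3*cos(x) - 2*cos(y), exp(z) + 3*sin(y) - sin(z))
(3*cos(y), -12*z**2 + 3*sin(z), -3*sin(x))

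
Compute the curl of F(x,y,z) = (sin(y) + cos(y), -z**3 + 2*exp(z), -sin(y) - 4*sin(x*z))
(3*z**2 - 2*exp(z) - cos(y), 4*z*cos(x*z), sin(y) - cos(y))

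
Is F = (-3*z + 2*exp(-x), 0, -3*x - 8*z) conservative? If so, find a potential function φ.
Yes, F is conservative. φ = -3*x*z - 4*z**2 - 2*exp(-x)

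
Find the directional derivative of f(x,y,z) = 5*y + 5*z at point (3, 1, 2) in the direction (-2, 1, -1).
0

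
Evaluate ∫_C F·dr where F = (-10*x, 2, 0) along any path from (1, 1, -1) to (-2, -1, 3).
-19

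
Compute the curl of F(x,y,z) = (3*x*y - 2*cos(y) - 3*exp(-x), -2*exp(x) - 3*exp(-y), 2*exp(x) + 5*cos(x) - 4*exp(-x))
(0, -2*exp(x) + 5*sin(x) - 4*exp(-x), -3*x - 2*exp(x) - 2*sin(y))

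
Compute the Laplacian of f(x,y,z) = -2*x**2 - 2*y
-4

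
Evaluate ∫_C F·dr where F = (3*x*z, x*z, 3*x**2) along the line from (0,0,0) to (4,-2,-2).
-176/3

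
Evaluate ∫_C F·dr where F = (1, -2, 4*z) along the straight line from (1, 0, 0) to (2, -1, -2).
11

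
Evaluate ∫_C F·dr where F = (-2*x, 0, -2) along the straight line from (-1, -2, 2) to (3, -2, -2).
0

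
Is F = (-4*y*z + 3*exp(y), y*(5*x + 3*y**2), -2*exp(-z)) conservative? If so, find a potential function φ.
No, ∇×F = (0, -4*y, 5*y + 4*z - 3*exp(y)) ≠ 0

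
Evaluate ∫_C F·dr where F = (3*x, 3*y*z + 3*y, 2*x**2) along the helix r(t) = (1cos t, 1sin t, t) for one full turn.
pi/2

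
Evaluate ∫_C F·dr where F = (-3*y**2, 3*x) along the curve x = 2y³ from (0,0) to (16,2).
-456/5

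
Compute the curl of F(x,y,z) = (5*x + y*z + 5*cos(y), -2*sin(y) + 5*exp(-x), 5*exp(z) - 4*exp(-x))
(0, y - 4*exp(-x), -z + 5*sin(y) - 5*exp(-x))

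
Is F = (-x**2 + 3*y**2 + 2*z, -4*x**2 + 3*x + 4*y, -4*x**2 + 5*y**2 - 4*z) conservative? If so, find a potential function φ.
No, ∇×F = (10*y, 8*x + 2, -8*x - 6*y + 3) ≠ 0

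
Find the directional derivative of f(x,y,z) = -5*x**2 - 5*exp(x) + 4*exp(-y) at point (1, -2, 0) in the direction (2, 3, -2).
2*sqrt(17)*(-6*exp(2) - 5*E - 10)/17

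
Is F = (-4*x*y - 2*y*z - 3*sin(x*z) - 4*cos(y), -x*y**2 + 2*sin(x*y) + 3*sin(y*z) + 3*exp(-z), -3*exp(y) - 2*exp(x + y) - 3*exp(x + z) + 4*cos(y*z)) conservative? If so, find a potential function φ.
No, ∇×F = (-3*y*cos(y*z) - 4*z*sin(y*z) - 3*exp(y) - 2*exp(x + y) + 3*exp(-z), -3*x*cos(x*z) - 2*y + 2*exp(x + y) + 3*exp(x + z), 4*x - y**2 + 2*y*cos(x*y) + 2*z - 4*sin(y)) ≠ 0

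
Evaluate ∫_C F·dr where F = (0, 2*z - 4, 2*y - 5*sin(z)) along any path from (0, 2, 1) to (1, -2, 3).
5*cos(3) - 5*cos(1)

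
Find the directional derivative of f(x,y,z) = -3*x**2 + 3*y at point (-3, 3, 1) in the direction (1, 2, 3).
12*sqrt(14)/7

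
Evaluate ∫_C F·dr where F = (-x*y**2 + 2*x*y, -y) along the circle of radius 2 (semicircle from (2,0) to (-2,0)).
0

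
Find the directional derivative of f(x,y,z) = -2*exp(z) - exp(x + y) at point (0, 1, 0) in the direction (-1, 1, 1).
-2*sqrt(3)/3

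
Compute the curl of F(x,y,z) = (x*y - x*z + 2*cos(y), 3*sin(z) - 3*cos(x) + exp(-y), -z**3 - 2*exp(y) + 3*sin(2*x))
(-2*exp(y) - 3*cos(z), -x - 6*cos(2*x), -x + 3*sin(x) + 2*sin(y))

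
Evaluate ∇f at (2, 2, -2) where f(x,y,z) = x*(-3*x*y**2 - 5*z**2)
(-68, -48, 40)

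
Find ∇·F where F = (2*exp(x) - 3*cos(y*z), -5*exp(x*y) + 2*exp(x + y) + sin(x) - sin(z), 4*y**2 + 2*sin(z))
-5*x*exp(x*y) + 2*exp(x) + 2*exp(x + y) + 2*cos(z)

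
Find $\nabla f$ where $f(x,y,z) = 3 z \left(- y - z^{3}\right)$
(0, -3*z, -3*y - 12*z**3)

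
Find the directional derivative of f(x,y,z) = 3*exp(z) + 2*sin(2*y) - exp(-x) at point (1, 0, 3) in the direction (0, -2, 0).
-4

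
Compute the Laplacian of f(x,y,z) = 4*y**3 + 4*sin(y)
24*y - 4*sin(y)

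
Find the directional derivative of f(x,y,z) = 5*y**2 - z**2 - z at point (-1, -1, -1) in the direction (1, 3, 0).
-3*sqrt(10)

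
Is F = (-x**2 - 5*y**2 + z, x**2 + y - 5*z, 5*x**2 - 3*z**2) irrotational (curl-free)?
No, ∇×F = (5, 1 - 10*x, 2*x + 10*y)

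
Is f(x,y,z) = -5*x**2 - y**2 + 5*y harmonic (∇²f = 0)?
No, ∇²f = -12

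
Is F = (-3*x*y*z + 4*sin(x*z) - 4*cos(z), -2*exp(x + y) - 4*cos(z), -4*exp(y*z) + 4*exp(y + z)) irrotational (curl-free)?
No, ∇×F = (-4*z*exp(y*z) + 4*exp(y + z) - 4*sin(z), -3*x*y + 4*x*cos(x*z) + 4*sin(z), 3*x*z - 2*exp(x + y))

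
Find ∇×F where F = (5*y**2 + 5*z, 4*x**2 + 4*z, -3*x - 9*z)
(-4, 8, 8*x - 10*y)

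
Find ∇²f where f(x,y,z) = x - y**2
-2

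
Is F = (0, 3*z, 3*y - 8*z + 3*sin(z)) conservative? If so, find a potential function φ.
Yes, F is conservative. φ = 3*y*z - 4*z**2 - 3*cos(z)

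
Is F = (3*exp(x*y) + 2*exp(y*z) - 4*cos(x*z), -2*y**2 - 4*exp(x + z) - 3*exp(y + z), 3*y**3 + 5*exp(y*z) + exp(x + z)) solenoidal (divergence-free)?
No, ∇·F = 3*y*exp(x*y) + 5*y*exp(y*z) - 4*y + 4*z*sin(x*z) + exp(x + z) - 3*exp(y + z)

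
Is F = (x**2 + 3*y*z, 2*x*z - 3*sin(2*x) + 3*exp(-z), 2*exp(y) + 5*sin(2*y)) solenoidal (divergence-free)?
No, ∇·F = 2*x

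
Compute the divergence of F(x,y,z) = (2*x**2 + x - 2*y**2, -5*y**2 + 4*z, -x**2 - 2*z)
4*x - 10*y - 1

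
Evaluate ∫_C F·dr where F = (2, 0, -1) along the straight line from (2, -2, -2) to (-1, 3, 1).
-9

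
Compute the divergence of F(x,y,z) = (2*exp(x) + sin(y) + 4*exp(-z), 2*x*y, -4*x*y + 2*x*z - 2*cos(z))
4*x + 2*exp(x) + 2*sin(z)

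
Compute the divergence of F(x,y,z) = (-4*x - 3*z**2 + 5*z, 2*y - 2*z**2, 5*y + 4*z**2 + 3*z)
8*z + 1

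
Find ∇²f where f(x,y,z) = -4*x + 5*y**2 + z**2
12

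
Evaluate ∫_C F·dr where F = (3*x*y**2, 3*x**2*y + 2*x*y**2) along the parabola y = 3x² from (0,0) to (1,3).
405/14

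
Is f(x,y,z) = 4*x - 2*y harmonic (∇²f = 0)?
Yes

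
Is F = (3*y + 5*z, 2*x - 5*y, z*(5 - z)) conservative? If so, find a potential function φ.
No, ∇×F = (0, 5, -1) ≠ 0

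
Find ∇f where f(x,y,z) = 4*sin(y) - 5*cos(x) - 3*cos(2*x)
((12*cos(x) + 5)*sin(x), 4*cos(y), 0)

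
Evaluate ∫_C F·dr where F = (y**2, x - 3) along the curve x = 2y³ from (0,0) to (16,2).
202/5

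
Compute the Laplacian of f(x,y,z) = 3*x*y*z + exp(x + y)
2*exp(x + y)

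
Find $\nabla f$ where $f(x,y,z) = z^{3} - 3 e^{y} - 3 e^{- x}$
(3*exp(-x), -3*exp(y), 3*z**2)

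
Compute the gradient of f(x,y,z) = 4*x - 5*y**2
(4, -10*y, 0)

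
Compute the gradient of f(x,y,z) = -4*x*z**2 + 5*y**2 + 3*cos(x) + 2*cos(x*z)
(-4*z**2 - 2*z*sin(x*z) - 3*sin(x), 10*y, -2*x*(4*z + sin(x*z)))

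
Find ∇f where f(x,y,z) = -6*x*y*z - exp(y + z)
(-6*y*z, -6*x*z - exp(y + z), -6*x*y - exp(y + z))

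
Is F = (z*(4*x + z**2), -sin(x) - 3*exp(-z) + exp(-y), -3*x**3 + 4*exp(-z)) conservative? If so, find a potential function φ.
No, ∇×F = (-3*exp(-z), 9*x**2 + 4*x + 3*z**2, -cos(x)) ≠ 0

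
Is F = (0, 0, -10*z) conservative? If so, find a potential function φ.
Yes, F is conservative. φ = -5*z**2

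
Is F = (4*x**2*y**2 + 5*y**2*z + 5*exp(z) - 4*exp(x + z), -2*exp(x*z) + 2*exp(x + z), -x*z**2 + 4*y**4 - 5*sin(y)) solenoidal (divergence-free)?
No, ∇·F = 8*x*y**2 - 2*x*z - 4*exp(x + z)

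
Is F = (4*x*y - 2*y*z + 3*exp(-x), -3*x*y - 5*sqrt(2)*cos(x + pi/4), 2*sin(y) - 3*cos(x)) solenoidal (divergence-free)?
No, ∇·F = -3*x + 4*y - 3*exp(-x)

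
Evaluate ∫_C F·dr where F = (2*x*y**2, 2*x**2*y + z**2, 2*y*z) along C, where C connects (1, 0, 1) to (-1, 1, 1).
2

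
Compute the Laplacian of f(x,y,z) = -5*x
0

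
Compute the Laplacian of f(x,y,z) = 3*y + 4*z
0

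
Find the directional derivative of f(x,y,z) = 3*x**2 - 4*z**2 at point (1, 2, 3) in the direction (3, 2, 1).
-3*sqrt(14)/7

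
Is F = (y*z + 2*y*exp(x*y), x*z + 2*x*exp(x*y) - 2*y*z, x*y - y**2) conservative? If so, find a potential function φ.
Yes, F is conservative. φ = x*y*z - y**2*z + 2*exp(x*y)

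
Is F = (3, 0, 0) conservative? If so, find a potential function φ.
Yes, F is conservative. φ = 3*x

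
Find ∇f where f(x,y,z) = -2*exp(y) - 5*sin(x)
(-5*cos(x), -2*exp(y), 0)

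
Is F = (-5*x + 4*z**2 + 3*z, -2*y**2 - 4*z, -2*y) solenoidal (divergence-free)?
No, ∇·F = -4*y - 5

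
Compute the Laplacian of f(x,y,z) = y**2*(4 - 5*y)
8 - 30*y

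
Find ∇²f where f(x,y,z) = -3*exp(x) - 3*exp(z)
-3*exp(x) - 3*exp(z)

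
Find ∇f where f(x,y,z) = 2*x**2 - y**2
(4*x, -2*y, 0)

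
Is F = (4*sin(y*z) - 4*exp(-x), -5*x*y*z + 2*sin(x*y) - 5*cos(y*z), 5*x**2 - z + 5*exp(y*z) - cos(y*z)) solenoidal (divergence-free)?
No, ∇·F = -5*x*z + 2*x*cos(x*y) + 5*y*exp(y*z) + y*sin(y*z) + 5*z*sin(y*z) - 1 + 4*exp(-x)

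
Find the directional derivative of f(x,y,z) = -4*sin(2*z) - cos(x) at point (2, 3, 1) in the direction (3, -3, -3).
sqrt(3)*(8*cos(2) + sin(2))/3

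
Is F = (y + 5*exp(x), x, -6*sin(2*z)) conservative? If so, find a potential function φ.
Yes, F is conservative. φ = x*y + 5*exp(x) + 3*cos(2*z)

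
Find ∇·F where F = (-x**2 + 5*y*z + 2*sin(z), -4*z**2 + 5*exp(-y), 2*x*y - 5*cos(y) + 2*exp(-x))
-2*x - 5*exp(-y)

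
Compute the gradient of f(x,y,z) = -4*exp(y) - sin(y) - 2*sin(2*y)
(0, -4*exp(y) - cos(y) - 4*cos(2*y), 0)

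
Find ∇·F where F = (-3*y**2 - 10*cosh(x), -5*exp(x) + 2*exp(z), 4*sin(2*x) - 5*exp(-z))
-10*sinh(x) + 5*exp(-z)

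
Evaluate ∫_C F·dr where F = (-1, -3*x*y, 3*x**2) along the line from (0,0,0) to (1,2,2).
-3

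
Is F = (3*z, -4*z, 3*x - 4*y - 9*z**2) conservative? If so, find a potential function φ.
Yes, F is conservative. φ = z*(3*x - 4*y - 3*z**2)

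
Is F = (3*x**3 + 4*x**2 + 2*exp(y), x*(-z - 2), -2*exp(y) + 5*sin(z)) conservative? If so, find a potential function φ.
No, ∇×F = (x - 2*exp(y), 0, -z - 2*exp(y) - 2) ≠ 0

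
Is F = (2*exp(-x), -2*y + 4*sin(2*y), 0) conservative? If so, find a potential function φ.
Yes, F is conservative. φ = -y**2 - 2*cos(2*y) - 2*exp(-x)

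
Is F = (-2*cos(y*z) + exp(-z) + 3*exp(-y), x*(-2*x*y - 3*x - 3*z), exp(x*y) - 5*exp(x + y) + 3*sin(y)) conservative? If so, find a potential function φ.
No, ∇×F = (x*exp(x*y) + 3*x - 5*exp(x + y) + 3*cos(y), -y*exp(x*y) + 2*y*sin(y*z) + 5*exp(x + y) - exp(-z), -4*x*y - 6*x - 2*z*sin(y*z) - 3*z + 3*exp(-y)) ≠ 0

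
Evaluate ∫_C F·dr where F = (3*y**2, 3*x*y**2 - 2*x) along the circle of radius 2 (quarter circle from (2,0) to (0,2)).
-16 + pi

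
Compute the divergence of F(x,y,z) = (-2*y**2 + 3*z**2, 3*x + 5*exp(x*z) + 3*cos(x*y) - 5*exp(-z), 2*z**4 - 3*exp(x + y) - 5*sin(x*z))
-3*x*sin(x*y) - 5*x*cos(x*z) + 8*z**3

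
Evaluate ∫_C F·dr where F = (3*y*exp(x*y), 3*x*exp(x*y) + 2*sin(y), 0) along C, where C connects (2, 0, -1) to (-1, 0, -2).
0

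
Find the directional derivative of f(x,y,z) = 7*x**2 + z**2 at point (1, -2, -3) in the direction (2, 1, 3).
5*sqrt(14)/7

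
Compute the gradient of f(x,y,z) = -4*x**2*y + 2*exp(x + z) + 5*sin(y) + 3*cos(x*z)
(-8*x*y - 3*z*sin(x*z) + 2*exp(x + z), -4*x**2 + 5*cos(y), -3*x*sin(x*z) + 2*exp(x + z))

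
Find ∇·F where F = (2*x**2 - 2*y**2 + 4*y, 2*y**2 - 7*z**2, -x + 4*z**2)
4*x + 4*y + 8*z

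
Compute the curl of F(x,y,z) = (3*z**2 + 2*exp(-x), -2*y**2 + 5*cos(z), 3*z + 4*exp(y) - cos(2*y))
(4*exp(y) + 2*sin(2*y) + 5*sin(z), 6*z, 0)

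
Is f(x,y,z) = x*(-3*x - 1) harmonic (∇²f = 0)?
No, ∇²f = -6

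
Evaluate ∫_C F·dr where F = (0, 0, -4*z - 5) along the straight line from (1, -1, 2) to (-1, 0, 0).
18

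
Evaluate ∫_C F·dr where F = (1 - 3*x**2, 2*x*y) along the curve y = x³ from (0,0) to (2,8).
726/7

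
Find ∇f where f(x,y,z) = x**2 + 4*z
(2*x, 0, 4)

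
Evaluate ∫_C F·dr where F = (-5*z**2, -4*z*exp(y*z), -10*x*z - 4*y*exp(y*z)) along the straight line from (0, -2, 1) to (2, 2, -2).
-40 - 4*exp(-4) + 4*exp(-2)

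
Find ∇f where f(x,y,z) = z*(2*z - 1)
(0, 0, 4*z - 1)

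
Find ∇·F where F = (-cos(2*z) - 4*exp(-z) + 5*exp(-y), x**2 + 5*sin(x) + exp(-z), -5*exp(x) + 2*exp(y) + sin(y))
0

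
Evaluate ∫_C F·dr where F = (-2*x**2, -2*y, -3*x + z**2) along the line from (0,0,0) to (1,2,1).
-35/6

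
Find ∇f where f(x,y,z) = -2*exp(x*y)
(-2*y*exp(x*y), -2*x*exp(x*y), 0)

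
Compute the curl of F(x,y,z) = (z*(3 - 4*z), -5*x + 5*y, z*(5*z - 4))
(0, 3 - 8*z, -5)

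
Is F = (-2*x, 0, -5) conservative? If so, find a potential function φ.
Yes, F is conservative. φ = -x**2 - 5*z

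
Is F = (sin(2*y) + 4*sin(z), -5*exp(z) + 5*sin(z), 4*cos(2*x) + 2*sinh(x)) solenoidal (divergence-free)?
Yes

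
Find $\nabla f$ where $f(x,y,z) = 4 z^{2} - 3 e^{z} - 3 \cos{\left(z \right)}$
(0, 0, 8*z - 3*exp(z) + 3*sin(z))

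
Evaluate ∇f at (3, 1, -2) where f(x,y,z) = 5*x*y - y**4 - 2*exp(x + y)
(5 - 2*exp(4), 11 - 2*exp(4), 0)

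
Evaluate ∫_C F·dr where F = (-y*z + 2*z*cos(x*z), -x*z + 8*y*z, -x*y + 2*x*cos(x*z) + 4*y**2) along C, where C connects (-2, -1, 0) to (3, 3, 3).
2*sin(9) + 81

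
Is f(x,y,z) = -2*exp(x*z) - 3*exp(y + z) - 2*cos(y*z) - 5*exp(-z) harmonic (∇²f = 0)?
No, ∇²f = (2*(-x**2*exp(x*z) + y**2*cos(y*z) - z**2*exp(x*z) + z**2*cos(y*z) - 3*exp(y + z))*exp(z) - 5)*exp(-z)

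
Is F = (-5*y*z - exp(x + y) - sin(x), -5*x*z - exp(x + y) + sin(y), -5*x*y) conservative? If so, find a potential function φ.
Yes, F is conservative. φ = -5*x*y*z - exp(x + y) + cos(x) - cos(y)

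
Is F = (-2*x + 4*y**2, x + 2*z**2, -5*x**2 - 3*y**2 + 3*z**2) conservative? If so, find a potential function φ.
No, ∇×F = (-6*y - 4*z, 10*x, 1 - 8*y) ≠ 0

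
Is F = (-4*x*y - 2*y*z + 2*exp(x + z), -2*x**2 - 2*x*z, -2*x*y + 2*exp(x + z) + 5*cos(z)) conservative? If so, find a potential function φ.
Yes, F is conservative. φ = -2*x**2*y - 2*x*y*z + 2*exp(x + z) + 5*sin(z)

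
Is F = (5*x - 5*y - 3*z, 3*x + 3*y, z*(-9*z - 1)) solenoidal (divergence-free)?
No, ∇·F = 7 - 18*z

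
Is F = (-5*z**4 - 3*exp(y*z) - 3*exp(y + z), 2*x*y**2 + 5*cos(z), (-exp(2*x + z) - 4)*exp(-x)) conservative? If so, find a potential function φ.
No, ∇×F = (5*sin(z), -3*y*exp(y*z) - 20*z**3 + exp(x + z) - 3*exp(y + z) - 4*exp(-x), 2*y**2 + 3*z*exp(y*z) + 3*exp(y + z)) ≠ 0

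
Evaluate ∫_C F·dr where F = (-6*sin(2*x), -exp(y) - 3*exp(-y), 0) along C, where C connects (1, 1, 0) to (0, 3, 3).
-exp(3) - 3*exp(-1) + 3*exp(-3) - 3*cos(2) + E + 3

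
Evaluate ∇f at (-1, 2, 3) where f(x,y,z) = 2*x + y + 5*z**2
(2, 1, 30)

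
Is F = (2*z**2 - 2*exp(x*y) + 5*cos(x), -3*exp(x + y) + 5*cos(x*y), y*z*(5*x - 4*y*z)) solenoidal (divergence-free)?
No, ∇·F = 5*x*y - 5*x*sin(x*y) - 8*y**2*z - 2*y*exp(x*y) - 3*exp(x + y) - 5*sin(x)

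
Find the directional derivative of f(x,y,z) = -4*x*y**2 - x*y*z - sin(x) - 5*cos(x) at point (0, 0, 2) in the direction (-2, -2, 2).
sqrt(3)/3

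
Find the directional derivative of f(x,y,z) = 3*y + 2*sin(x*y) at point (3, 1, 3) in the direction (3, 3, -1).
3*sqrt(19)*(8*cos(3) + 3)/19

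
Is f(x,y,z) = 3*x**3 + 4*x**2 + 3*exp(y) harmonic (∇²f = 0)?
No, ∇²f = 18*x + 3*exp(y) + 8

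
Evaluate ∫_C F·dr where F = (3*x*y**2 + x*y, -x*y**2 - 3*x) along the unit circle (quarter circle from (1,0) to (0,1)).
-13*pi/16 - 13/12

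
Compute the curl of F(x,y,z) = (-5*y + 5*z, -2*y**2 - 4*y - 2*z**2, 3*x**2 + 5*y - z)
(4*z + 5, 5 - 6*x, 5)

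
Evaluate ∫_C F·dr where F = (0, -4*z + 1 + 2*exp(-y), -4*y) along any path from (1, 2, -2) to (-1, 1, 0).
-17 - 2*exp(-1) + 2*exp(-2)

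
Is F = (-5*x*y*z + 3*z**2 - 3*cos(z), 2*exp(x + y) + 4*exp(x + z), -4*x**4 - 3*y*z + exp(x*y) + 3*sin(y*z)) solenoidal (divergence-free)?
No, ∇·F = -5*y*z + 3*y*cos(y*z) - 3*y + 2*exp(x + y)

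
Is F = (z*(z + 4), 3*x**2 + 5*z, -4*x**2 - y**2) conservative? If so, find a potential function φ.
No, ∇×F = (-2*y - 5, 8*x + 2*z + 4, 6*x) ≠ 0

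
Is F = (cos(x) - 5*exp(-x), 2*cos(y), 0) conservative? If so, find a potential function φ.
Yes, F is conservative. φ = sin(x) + 2*sin(y) + 5*exp(-x)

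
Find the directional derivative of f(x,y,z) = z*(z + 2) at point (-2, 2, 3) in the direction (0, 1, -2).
-16*sqrt(5)/5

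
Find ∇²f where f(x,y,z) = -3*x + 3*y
0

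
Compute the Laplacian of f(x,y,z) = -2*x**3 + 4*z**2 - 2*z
8 - 12*x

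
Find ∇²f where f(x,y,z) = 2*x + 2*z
0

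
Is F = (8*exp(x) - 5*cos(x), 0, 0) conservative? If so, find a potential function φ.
Yes, F is conservative. φ = 8*exp(x) - 5*sin(x)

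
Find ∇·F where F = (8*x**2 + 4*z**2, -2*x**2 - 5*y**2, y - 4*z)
16*x - 10*y - 4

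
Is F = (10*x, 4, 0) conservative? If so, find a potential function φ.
Yes, F is conservative. φ = 5*x**2 + 4*y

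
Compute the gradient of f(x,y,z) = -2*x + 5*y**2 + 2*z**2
(-2, 10*y, 4*z)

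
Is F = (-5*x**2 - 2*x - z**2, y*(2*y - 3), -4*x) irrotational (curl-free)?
No, ∇×F = (0, 4 - 2*z, 0)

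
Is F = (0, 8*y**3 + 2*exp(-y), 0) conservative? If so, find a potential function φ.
Yes, F is conservative. φ = 2*y**4 - 2*exp(-y)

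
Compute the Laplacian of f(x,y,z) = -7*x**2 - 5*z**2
-24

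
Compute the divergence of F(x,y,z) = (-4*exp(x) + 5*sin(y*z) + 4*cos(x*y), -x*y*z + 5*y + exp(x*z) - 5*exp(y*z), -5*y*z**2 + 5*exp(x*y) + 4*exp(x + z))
-x*z - 10*y*z - 4*y*sin(x*y) - 5*z*exp(y*z) - 4*exp(x) + 4*exp(x + z) + 5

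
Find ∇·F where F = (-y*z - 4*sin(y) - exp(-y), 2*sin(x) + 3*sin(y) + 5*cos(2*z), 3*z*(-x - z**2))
-3*x - 9*z**2 + 3*cos(y)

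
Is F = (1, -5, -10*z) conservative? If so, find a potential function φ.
Yes, F is conservative. φ = x - 5*y - 5*z**2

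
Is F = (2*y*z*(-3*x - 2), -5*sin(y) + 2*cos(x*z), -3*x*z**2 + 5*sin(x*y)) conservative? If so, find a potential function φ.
No, ∇×F = (x*(2*sin(x*z) + 5*cos(x*y)), -6*x*y - 5*y*cos(x*y) - 4*y + 3*z**2, 2*z*(3*x - sin(x*z) + 2)) ≠ 0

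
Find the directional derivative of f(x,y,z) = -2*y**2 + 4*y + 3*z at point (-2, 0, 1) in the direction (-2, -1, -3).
-13*sqrt(14)/14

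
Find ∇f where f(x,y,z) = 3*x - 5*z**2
(3, 0, -10*z)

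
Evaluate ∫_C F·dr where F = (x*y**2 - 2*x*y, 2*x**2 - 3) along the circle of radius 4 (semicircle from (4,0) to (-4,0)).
0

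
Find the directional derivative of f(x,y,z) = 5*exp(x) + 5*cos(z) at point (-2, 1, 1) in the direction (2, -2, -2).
5*sqrt(3)*(1 + exp(2)*sin(1))*exp(-2)/3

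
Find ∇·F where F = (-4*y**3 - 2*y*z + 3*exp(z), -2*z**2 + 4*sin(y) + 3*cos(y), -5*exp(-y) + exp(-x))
-3*sin(y) + 4*cos(y)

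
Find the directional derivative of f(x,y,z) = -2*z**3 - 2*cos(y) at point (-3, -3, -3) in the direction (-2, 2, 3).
-2*sqrt(17)*(2*sin(3) + 81)/17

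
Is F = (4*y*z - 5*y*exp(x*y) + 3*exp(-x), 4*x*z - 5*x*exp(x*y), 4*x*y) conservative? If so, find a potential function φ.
Yes, F is conservative. φ = 4*x*y*z - 5*exp(x*y) - 3*exp(-x)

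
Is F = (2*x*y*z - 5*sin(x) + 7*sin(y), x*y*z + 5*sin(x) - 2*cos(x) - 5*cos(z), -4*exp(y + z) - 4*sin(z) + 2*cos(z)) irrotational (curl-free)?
No, ∇×F = (-x*y - 4*exp(y + z) - 5*sin(z), 2*x*y, -2*x*z + y*z + 2*sin(x) + 5*cos(x) - 7*cos(y))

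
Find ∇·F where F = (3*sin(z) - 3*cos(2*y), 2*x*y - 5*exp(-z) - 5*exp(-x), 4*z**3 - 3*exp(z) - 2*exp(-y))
2*x + 12*z**2 - 3*exp(z)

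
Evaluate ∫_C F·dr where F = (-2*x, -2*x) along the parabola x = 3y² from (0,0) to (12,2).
-160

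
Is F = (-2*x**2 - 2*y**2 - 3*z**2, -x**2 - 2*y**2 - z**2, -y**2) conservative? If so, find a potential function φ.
No, ∇×F = (-2*y + 2*z, -6*z, -2*x + 4*y) ≠ 0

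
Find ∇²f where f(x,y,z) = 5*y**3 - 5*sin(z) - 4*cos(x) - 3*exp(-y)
30*y + 5*sin(z) + 4*cos(x) - 3*exp(-y)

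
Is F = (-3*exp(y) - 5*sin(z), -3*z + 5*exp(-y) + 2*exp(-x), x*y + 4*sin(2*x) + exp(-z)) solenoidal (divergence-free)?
No, ∇·F = -exp(-z) - 5*exp(-y)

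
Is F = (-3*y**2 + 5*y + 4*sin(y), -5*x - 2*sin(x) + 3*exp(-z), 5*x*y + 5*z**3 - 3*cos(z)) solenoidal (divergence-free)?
No, ∇·F = 15*z**2 + 3*sin(z)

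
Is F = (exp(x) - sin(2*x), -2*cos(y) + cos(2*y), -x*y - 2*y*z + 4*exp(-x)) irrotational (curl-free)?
No, ∇×F = (-x - 2*z, y + 4*exp(-x), 0)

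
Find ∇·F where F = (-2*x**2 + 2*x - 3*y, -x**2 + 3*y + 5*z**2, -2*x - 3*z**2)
-4*x - 6*z + 5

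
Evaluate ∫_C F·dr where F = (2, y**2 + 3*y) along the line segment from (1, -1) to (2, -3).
16/3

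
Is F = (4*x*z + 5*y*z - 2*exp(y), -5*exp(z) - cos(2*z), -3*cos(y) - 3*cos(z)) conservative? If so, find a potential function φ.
No, ∇×F = (5*exp(z) + 3*sin(y) - 2*sin(2*z), 4*x + 5*y, -5*z + 2*exp(y)) ≠ 0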